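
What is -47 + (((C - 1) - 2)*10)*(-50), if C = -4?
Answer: 3453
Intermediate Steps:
-47 + (((C - 1) - 2)*10)*(-50) = -47 + (((-4 - 1) - 2)*10)*(-50) = -47 + ((-5 - 2)*10)*(-50) = -47 - 7*10*(-50) = -47 - 70*(-50) = -47 + 3500 = 3453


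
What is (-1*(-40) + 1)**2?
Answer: 1681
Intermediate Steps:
(-1*(-40) + 1)**2 = (40 + 1)**2 = 41**2 = 1681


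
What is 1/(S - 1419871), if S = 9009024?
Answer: 1/7589153 ≈ 1.3177e-7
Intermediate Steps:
1/(S - 1419871) = 1/(9009024 - 1419871) = 1/7589153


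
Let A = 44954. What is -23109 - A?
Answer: -68063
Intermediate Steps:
-23109 - A = -23109 - 1*44954 = -23109 - 44954 = -68063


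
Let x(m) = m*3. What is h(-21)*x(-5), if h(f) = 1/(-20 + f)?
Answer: 15/41 ≈ 0.36585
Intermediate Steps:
x(m) = 3*m
h(-21)*x(-5) = (3*(-5))/(-20 - 21) = -15/(-41) = -1/41*(-15) = 15/41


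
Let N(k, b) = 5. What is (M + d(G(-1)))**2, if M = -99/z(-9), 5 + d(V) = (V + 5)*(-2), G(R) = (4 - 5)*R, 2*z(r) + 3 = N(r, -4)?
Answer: 13456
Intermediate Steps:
z(r) = 1 (z(r) = -3/2 + (1/2)*5 = -3/2 + 5/2 = 1)
G(R) = -R
d(V) = -15 - 2*V (d(V) = -5 + (V + 5)*(-2) = -5 + (5 + V)*(-2) = -5 + (-10 - 2*V) = -15 - 2*V)
M = -99 (M = -99/1 = -99*1 = -99)
(M + d(G(-1)))**2 = (-99 + (-15 - (-2)*(-1)))**2 = (-99 + (-15 - 2*1))**2 = (-99 + (-15 - 2))**2 = (-99 - 17)**2 = (-116)**2 = 13456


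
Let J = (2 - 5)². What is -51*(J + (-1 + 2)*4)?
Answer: -663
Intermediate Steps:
J = 9 (J = (-3)² = 9)
-51*(J + (-1 + 2)*4) = -51*(9 + (-1 + 2)*4) = -51*(9 + 1*4) = -51*(9 + 4) = -51*13 = -663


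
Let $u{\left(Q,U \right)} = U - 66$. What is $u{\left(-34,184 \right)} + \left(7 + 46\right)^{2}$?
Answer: $2927$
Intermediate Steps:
$u{\left(Q,U \right)} = -66 + U$
$u{\left(-34,184 \right)} + \left(7 + 46\right)^{2} = \left(-66 + 184\right) + \left(7 + 46\right)^{2} = 118 + 53^{2} = 118 + 2809 = 2927$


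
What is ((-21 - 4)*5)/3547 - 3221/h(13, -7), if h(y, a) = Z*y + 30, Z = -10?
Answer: 11412387/354700 ≈ 32.175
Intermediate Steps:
h(y, a) = 30 - 10*y (h(y, a) = -10*y + 30 = 30 - 10*y)
((-21 - 4)*5)/3547 - 3221/h(13, -7) = ((-21 - 4)*5)/3547 - 3221/(30 - 10*13) = -25*5*(1/3547) - 3221/(30 - 130) = -125*1/3547 - 3221/(-100) = -125/3547 - 3221*(-1/100) = -125/3547 + 3221/100 = 11412387/354700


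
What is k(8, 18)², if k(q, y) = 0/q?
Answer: 0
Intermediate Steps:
k(q, y) = 0
k(8, 18)² = 0² = 0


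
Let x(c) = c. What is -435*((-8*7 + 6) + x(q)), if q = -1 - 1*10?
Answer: 26535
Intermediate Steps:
q = -11 (q = -1 - 10 = -11)
-435*((-8*7 + 6) + x(q)) = -435*((-8*7 + 6) - 11) = -435*((-56 + 6) - 11) = -435*(-50 - 11) = -435*(-61) = 26535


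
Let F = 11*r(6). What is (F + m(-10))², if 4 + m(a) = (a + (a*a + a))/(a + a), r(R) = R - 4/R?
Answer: 23104/9 ≈ 2567.1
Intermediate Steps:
F = 176/3 (F = 11*(6 - 4/6) = 11*(6 - 4*⅙) = 11*(6 - ⅔) = 11*(16/3) = 176/3 ≈ 58.667)
m(a) = -4 + (a² + 2*a)/(2*a) (m(a) = -4 + (a + (a*a + a))/(a + a) = -4 + (a + (a² + a))/((2*a)) = -4 + (a + (a + a²))*(1/(2*a)) = -4 + (a² + 2*a)*(1/(2*a)) = -4 + (a² + 2*a)/(2*a))
(F + m(-10))² = (176/3 + (-3 + (½)*(-10)))² = (176/3 + (-3 - 5))² = (176/3 - 8)² = (152/3)² = 23104/9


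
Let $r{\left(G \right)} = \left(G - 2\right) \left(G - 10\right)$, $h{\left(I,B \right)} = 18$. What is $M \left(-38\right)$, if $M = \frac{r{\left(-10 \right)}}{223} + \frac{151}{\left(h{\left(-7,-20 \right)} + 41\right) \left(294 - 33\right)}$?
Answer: $- \frac{141718454}{3433977} \approx -41.269$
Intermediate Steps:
$r{\left(G \right)} = \left(-10 + G\right) \left(-2 + G\right)$ ($r{\left(G \right)} = \left(-2 + G\right) \left(-10 + G\right) = \left(-10 + G\right) \left(-2 + G\right)$)
$M = \frac{3729433}{3433977}$ ($M = \frac{20 + \left(-10\right)^{2} - -120}{223} + \frac{151}{\left(18 + 41\right) \left(294 - 33\right)} = \left(20 + 100 + 120\right) \frac{1}{223} + \frac{151}{59 \cdot 261} = 240 \cdot \frac{1}{223} + \frac{151}{15399} = \frac{240}{223} + 151 \cdot \frac{1}{15399} = \frac{240}{223} + \frac{151}{15399} = \frac{3729433}{3433977} \approx 1.086$)
$M \left(-38\right) = \frac{3729433}{3433977} \left(-38\right) = - \frac{141718454}{3433977}$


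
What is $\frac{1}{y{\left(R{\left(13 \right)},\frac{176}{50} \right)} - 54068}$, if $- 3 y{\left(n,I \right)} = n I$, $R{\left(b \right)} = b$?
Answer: $- \frac{75}{4056244} \approx -1.849 \cdot 10^{-5}$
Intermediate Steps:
$y{\left(n,I \right)} = - \frac{I n}{3}$ ($y{\left(n,I \right)} = - \frac{n I}{3} = - \frac{I n}{3}$)
$\frac{1}{y{\left(R{\left(13 \right)},\frac{176}{50} \right)} - 54068} = \frac{1}{\left(- \frac{1}{3}\right) \frac{176}{50} \cdot 13 - 54068} = \frac{1}{\left(- \frac{1}{3}\right) 176 \cdot \frac{1}{50} \cdot 13 - 54068} = \frac{1}{\left(- \frac{1}{3}\right) \frac{88}{25} \cdot 13 - 54068} = \frac{1}{- \frac{1144}{75} - 54068} = \frac{1}{- \frac{4056244}{75}} = - \frac{75}{4056244}$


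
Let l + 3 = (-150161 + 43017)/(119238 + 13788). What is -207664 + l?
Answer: -13812608743/66513 ≈ -2.0767e+5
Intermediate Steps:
l = -253111/66513 (l = -3 + (-150161 + 43017)/(119238 + 13788) = -3 - 107144/133026 = -3 - 107144*1/133026 = -3 - 53572/66513 = -253111/66513 ≈ -3.8054)
-207664 + l = -207664 - 253111/66513 = -13812608743/66513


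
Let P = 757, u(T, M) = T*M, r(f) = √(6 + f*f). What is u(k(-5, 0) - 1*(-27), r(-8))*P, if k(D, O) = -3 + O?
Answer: 18168*√70 ≈ 1.5200e+5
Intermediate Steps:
r(f) = √(6 + f²)
u(T, M) = M*T
u(k(-5, 0) - 1*(-27), r(-8))*P = (√(6 + (-8)²)*((-3 + 0) - 1*(-27)))*757 = (√(6 + 64)*(-3 + 27))*757 = (√70*24)*757 = (24*√70)*757 = 18168*√70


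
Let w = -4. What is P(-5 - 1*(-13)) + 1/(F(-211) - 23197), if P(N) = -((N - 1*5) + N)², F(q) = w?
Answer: -2807322/23201 ≈ -121.00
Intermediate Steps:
F(q) = -4
P(N) = -(-5 + 2*N)² (P(N) = -((N - 5) + N)² = -((-5 + N) + N)² = -(-5 + 2*N)²)
P(-5 - 1*(-13)) + 1/(F(-211) - 23197) = -(-5 + 2*(-5 - 1*(-13)))² + 1/(-4 - 23197) = -(-5 + 2*(-5 + 13))² + 1/(-23201) = -(-5 + 2*8)² - 1/23201 = -(-5 + 16)² - 1/23201 = -1*11² - 1/23201 = -1*121 - 1/23201 = -121 - 1/23201 = -2807322/23201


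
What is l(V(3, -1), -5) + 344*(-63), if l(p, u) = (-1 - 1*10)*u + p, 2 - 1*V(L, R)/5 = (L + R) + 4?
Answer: -21637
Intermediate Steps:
V(L, R) = -10 - 5*L - 5*R (V(L, R) = 10 - 5*((L + R) + 4) = 10 - 5*(4 + L + R) = 10 + (-20 - 5*L - 5*R) = -10 - 5*L - 5*R)
l(p, u) = p - 11*u (l(p, u) = (-1 - 10)*u + p = -11*u + p = p - 11*u)
l(V(3, -1), -5) + 344*(-63) = ((-10 - 5*3 - 5*(-1)) - 11*(-5)) + 344*(-63) = ((-10 - 15 + 5) + 55) - 21672 = (-20 + 55) - 21672 = 35 - 21672 = -21637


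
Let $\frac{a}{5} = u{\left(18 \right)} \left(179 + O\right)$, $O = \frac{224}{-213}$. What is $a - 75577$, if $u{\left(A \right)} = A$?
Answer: $- \frac{4228877}{71} \approx -59562.0$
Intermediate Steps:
$O = - \frac{224}{213}$ ($O = 224 \left(- \frac{1}{213}\right) = - \frac{224}{213} \approx -1.0516$)
$a = \frac{1137090}{71}$ ($a = 5 \cdot 18 \left(179 - \frac{224}{213}\right) = 5 \cdot 18 \cdot \frac{37903}{213} = 5 \cdot \frac{227418}{71} = \frac{1137090}{71} \approx 16015.0$)
$a - 75577 = \frac{1137090}{71} - 75577 = - \frac{4228877}{71}$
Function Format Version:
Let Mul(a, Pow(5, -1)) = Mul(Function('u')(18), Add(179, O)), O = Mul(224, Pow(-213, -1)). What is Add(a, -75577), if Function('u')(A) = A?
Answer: Rational(-4228877, 71) ≈ -59562.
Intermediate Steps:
O = Rational(-224, 213) (O = Mul(224, Rational(-1, 213)) = Rational(-224, 213) ≈ -1.0516)
a = Rational(1137090, 71) (a = Mul(5, Mul(18, Add(179, Rational(-224, 213)))) = Mul(5, Mul(18, Rational(37903, 213))) = Mul(5, Rational(227418, 71)) = Rational(1137090, 71) ≈ 16015.)
Add(a, -75577) = Add(Rational(1137090, 71), -75577) = Rational(-4228877, 71)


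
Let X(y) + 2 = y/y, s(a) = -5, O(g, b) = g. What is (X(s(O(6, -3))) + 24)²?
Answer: 529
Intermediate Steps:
X(y) = -1 (X(y) = -2 + y/y = -2 + 1 = -1)
(X(s(O(6, -3))) + 24)² = (-1 + 24)² = 23² = 529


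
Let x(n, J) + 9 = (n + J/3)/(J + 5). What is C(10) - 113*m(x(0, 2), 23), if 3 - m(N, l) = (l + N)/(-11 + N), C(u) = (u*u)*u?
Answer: 121425/209 ≈ 580.98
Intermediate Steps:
C(u) = u³ (C(u) = u²*u = u³)
x(n, J) = -9 + (n + J/3)/(5 + J) (x(n, J) = -9 + (n + J/3)/(J + 5) = -9 + (n + J*(⅓))/(5 + J) = -9 + (n + J/3)/(5 + J))
m(N, l) = 3 - (N + l)/(-11 + N) (m(N, l) = 3 - (l + N)/(-11 + N) = 3 - (N + l)/(-11 + N))
C(10) - 113*m(x(0, 2), 23) = 10³ - 113*(-33 - 1*23 + 2*((-45 + 0 - 26/3*2)/(5 + 2)))/(-11 + (-45 + 0 - 26/3*2)/(5 + 2)) = 1000 - 113*(-33 - 23 + 2*((-45 + 0 - 52/3)/7))/(-11 + (-45 + 0 - 52/3)/7) = 1000 - 113*(-33 - 23 + 2*((⅐)*(-187/3)))/(-11 + (⅐)*(-187/3)) = 1000 - 113*(-33 - 23 + 2*(-187/21))/(-11 - 187/21) = 1000 - 113*(-33 - 23 - 374/21)/(-418/21) = 1000 - (-2373)*(-1550)/(418*21) = 1000 - 113*775/209 = 1000 - 87575/209 = 121425/209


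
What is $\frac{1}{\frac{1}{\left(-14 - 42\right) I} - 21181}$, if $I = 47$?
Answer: $- \frac{2632}{55748393} \approx -4.7212 \cdot 10^{-5}$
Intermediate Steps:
$\frac{1}{\frac{1}{\left(-14 - 42\right) I} - 21181} = \frac{1}{\frac{1}{\left(-14 - 42\right) 47} - 21181} = \frac{1}{\frac{1}{\left(-56\right) 47} - 21181} = \frac{1}{\frac{1}{-2632} - 21181} = \frac{1}{- \frac{1}{2632} - 21181} = \frac{1}{- \frac{55748393}{2632}} = - \frac{2632}{55748393}$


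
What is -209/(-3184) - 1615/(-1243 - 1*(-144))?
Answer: 5371851/3499216 ≈ 1.5352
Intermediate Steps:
-209/(-3184) - 1615/(-1243 - 1*(-144)) = -209*(-1/3184) - 1615/(-1243 + 144) = 209/3184 - 1615/(-1099) = 209/3184 - 1615*(-1/1099) = 209/3184 + 1615/1099 = 5371851/3499216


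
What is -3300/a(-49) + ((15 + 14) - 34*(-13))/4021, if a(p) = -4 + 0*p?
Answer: 3317796/4021 ≈ 825.12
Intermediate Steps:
a(p) = -4 (a(p) = -4 + 0 = -4)
-3300/a(-49) + ((15 + 14) - 34*(-13))/4021 = -3300/(-4) + ((15 + 14) - 34*(-13))/4021 = -3300*(-¼) + (29 + 442)*(1/4021) = 825 + 471*(1/4021) = 825 + 471/4021 = 3317796/4021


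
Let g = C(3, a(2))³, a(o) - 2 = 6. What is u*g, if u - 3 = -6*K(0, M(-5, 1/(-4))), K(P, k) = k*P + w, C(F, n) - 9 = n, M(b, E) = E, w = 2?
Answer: -44217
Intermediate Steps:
a(o) = 8 (a(o) = 2 + 6 = 8)
C(F, n) = 9 + n
K(P, k) = 2 + P*k (K(P, k) = k*P + 2 = P*k + 2 = 2 + P*k)
g = 4913 (g = (9 + 8)³ = 17³ = 4913)
u = -9 (u = 3 - 6*(2 + 0*(1/(-4))) = 3 - 6*(2 + 0*(1*(-¼))) = 3 - 6*(2 + 0*(-¼)) = 3 - 6*(2 + 0) = 3 - 6*2 = 3 - 12 = -9)
u*g = -9*4913 = -44217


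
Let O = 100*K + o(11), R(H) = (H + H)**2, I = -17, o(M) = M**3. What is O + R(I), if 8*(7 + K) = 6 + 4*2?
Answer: 1962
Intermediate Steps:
K = -21/4 (K = -7 + (6 + 4*2)/8 = -7 + (6 + 8)/8 = -7 + (1/8)*14 = -7 + 7/4 = -21/4 ≈ -5.2500)
R(H) = 4*H**2 (R(H) = (2*H)**2 = 4*H**2)
O = 806 (O = 100*(-21/4) + 11**3 = -525 + 1331 = 806)
O + R(I) = 806 + 4*(-17)**2 = 806 + 4*289 = 806 + 1156 = 1962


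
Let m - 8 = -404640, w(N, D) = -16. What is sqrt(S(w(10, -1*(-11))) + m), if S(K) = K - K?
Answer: 2*I*sqrt(101158) ≈ 636.11*I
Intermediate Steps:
m = -404632 (m = 8 - 404640 = -404632)
S(K) = 0
sqrt(S(w(10, -1*(-11))) + m) = sqrt(0 - 404632) = sqrt(-404632) = 2*I*sqrt(101158)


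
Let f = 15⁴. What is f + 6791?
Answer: 57416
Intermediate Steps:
f = 50625
f + 6791 = 50625 + 6791 = 57416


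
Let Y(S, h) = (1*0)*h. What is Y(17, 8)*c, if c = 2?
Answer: 0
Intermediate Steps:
Y(S, h) = 0 (Y(S, h) = 0*h = 0)
Y(17, 8)*c = 0*2 = 0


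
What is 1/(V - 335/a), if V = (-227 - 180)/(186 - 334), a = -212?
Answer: 106/459 ≈ 0.23094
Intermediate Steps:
V = 11/4 (V = -407/(-148) = -407*(-1/148) = 11/4 ≈ 2.7500)
1/(V - 335/a) = 1/(11/4 - 335/(-212)) = 1/(11/4 - 335*(-1/212)) = 1/(11/4 + 335/212) = 1/(459/106) = 106/459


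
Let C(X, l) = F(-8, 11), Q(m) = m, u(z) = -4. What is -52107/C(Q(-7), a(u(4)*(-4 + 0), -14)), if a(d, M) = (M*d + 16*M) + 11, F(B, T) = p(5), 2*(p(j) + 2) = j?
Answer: -104214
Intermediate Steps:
p(j) = -2 + j/2
F(B, T) = ½ (F(B, T) = -2 + (½)*5 = -2 + 5/2 = ½)
a(d, M) = 11 + 16*M + M*d (a(d, M) = (16*M + M*d) + 11 = 11 + 16*M + M*d)
C(X, l) = ½
-52107/C(Q(-7), a(u(4)*(-4 + 0), -14)) = -52107/½ = -52107*2 = -104214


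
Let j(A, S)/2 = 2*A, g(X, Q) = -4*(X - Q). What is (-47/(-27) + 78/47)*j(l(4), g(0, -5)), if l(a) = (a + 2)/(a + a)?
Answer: 4315/423 ≈ 10.201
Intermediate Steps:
l(a) = (2 + a)/(2*a) (l(a) = (2 + a)/((2*a)) = (2 + a)*(1/(2*a)) = (2 + a)/(2*a))
g(X, Q) = -4*X + 4*Q
j(A, S) = 4*A (j(A, S) = 2*(2*A) = 4*A)
(-47/(-27) + 78/47)*j(l(4), g(0, -5)) = (-47/(-27) + 78/47)*(4*((1/2)*(2 + 4)/4)) = (-47*(-1/27) + 78*(1/47))*(4*((1/2)*(1/4)*6)) = (47/27 + 78/47)*(4*(3/4)) = (4315/1269)*3 = 4315/423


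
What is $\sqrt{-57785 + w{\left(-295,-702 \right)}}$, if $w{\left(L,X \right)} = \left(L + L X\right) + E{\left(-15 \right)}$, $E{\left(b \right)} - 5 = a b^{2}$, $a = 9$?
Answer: $16 \sqrt{590} \approx 388.64$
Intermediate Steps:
$E{\left(b \right)} = 5 + 9 b^{2}$
$w{\left(L,X \right)} = 2030 + L + L X$ ($w{\left(L,X \right)} = \left(L + L X\right) + \left(5 + 9 \left(-15\right)^{2}\right) = \left(L + L X\right) + \left(5 + 9 \cdot 225\right) = \left(L + L X\right) + \left(5 + 2025\right) = \left(L + L X\right) + 2030 = 2030 + L + L X$)
$\sqrt{-57785 + w{\left(-295,-702 \right)}} = \sqrt{-57785 - -208825} = \sqrt{-57785 + \left(2030 - 295 + 207090\right)} = \sqrt{-57785 + 208825} = \sqrt{151040} = 16 \sqrt{590}$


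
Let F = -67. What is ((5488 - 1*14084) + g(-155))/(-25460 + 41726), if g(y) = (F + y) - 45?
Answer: -8863/16266 ≈ -0.54488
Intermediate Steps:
g(y) = -112 + y (g(y) = (-67 + y) - 45 = -112 + y)
((5488 - 1*14084) + g(-155))/(-25460 + 41726) = ((5488 - 1*14084) + (-112 - 155))/(-25460 + 41726) = ((5488 - 14084) - 267)/16266 = (-8596 - 267)*(1/16266) = -8863*1/16266 = -8863/16266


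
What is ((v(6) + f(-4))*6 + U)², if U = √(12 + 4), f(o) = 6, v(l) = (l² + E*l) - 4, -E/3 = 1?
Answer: 15376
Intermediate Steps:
E = -3 (E = -3*1 = -3)
v(l) = -4 + l² - 3*l (v(l) = (l² - 3*l) - 4 = -4 + l² - 3*l)
U = 4 (U = √16 = 4)
((v(6) + f(-4))*6 + U)² = (((-4 + 6² - 3*6) + 6)*6 + 4)² = (((-4 + 36 - 18) + 6)*6 + 4)² = ((14 + 6)*6 + 4)² = (20*6 + 4)² = (120 + 4)² = 124² = 15376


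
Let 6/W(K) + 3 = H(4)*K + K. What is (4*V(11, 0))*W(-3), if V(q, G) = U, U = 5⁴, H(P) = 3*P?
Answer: -2500/7 ≈ -357.14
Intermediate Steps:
U = 625
V(q, G) = 625
W(K) = 6/(-3 + 13*K) (W(K) = 6/(-3 + ((3*4)*K + K)) = 6/(-3 + (12*K + K)) = 6/(-3 + 13*K))
(4*V(11, 0))*W(-3) = (4*625)*(6/(-3 + 13*(-3))) = 2500*(6/(-3 - 39)) = 2500*(6/(-42)) = 2500*(6*(-1/42)) = 2500*(-⅐) = -2500/7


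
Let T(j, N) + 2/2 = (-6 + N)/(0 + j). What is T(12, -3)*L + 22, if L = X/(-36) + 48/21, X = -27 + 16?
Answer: 2515/144 ≈ 17.465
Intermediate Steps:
T(j, N) = -1 + (-6 + N)/j (T(j, N) = -1 + (-6 + N)/(0 + j) = -1 + (-6 + N)/j)
X = -11
L = 653/252 (L = -11/(-36) + 48/21 = -11*(-1/36) + 48*(1/21) = 11/36 + 16/7 = 653/252 ≈ 2.5913)
T(12, -3)*L + 22 = ((-6 - 3 - 1*12)/12)*(653/252) + 22 = ((-6 - 3 - 12)/12)*(653/252) + 22 = ((1/12)*(-21))*(653/252) + 22 = -7/4*653/252 + 22 = -653/144 + 22 = 2515/144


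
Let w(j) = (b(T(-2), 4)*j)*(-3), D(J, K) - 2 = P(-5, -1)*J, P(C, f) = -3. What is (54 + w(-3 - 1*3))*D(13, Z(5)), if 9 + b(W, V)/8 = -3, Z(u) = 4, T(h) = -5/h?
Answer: 61938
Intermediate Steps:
b(W, V) = -96 (b(W, V) = -72 + 8*(-3) = -72 - 24 = -96)
D(J, K) = 2 - 3*J
w(j) = 288*j (w(j) = -96*j*(-3) = 288*j)
(54 + w(-3 - 1*3))*D(13, Z(5)) = (54 + 288*(-3 - 1*3))*(2 - 3*13) = (54 + 288*(-3 - 3))*(2 - 39) = (54 + 288*(-6))*(-37) = (54 - 1728)*(-37) = -1674*(-37) = 61938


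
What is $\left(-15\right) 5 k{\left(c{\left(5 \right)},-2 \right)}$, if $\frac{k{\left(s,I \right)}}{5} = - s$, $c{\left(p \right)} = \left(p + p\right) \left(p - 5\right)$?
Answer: $0$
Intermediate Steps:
$c{\left(p \right)} = 2 p \left(-5 + p\right)$
$k{\left(s,I \right)} = - 5 s$ ($k{\left(s,I \right)} = 5 \left(- s\right) = - 5 s$)
$\left(-15\right) 5 k{\left(c{\left(5 \right)},-2 \right)} = \left(-15\right) 5 \left(- 5 \cdot 2 \cdot 5 \left(-5 + 5\right)\right) = - 75 \left(- 5 \cdot 2 \cdot 5 \cdot 0\right) = - 75 \left(\left(-5\right) 0\right) = \left(-75\right) 0 = 0$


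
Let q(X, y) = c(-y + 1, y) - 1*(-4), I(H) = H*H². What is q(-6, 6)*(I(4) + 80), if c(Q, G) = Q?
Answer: -144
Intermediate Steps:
I(H) = H³
q(X, y) = 5 - y (q(X, y) = (-y + 1) - 1*(-4) = (1 - y) + 4 = 5 - y)
q(-6, 6)*(I(4) + 80) = (5 - 1*6)*(4³ + 80) = (5 - 6)*(64 + 80) = -1*144 = -144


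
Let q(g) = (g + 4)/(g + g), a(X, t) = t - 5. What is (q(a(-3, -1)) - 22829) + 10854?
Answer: -71849/6 ≈ -11975.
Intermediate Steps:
a(X, t) = -5 + t
q(g) = (4 + g)/(2*g) (q(g) = (4 + g)/((2*g)) = (4 + g)*(1/(2*g)) = (4 + g)/(2*g))
(q(a(-3, -1)) - 22829) + 10854 = ((4 + (-5 - 1))/(2*(-5 - 1)) - 22829) + 10854 = ((½)*(4 - 6)/(-6) - 22829) + 10854 = ((½)*(-⅙)*(-2) - 22829) + 10854 = (⅙ - 22829) + 10854 = -136973/6 + 10854 = -71849/6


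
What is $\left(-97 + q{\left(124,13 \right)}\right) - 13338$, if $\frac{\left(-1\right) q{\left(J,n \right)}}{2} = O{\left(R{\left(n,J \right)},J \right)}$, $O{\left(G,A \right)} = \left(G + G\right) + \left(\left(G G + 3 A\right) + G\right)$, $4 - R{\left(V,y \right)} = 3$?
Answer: $-14187$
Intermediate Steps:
$R{\left(V,y \right)} = 1$ ($R{\left(V,y \right)} = 4 - 3 = 1$)
$O{\left(G,A \right)} = G^{2} + 3 A + 3 G$ ($O{\left(G,A \right)} = 2 G + \left(\left(G^{2} + 3 A\right) + G\right) = 2 G + \left(G + G^{2} + 3 A\right) = G^{2} + 3 A + 3 G$)
$q{\left(J,n \right)} = -8 - 6 J$ ($q{\left(J,n \right)} = - 2 \left(1^{2} + 3 J + 3 \cdot 1\right) = - 2 \left(1 + 3 J + 3\right) = - 2 \left(4 + 3 J\right) = -8 - 6 J$)
$\left(-97 + q{\left(124,13 \right)}\right) - 13338 = \left(-97 - 752\right) - 13338 = -849 - 13338 = -14187$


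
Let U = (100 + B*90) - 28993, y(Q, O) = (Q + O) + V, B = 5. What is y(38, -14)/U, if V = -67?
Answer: 43/28443 ≈ 0.0015118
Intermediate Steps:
y(Q, O) = -67 + O + Q (y(Q, O) = (Q + O) - 67 = (O + Q) - 67 = -67 + O + Q)
U = -28443 (U = (100 + 5*90) - 28993 = (100 + 450) - 28993 = 550 - 28993 = -28443)
y(38, -14)/U = (-67 - 14 + 38)/(-28443) = -43*(-1/28443) = 43/28443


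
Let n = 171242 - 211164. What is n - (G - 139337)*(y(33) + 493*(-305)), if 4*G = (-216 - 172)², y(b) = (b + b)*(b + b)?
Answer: -14849301231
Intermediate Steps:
y(b) = 4*b² (y(b) = (2*b)*(2*b) = 4*b²)
n = -39922
G = 37636 (G = (-216 - 172)²/4 = (¼)*(-388)² = (¼)*150544 = 37636)
n - (G - 139337)*(y(33) + 493*(-305)) = -39922 - (37636 - 139337)*(4*33² + 493*(-305)) = -39922 - (-101701)*(4*1089 - 150365) = -39922 - (-101701)*(4356 - 150365) = -39922 - (-101701)*(-146009) = -39922 - 1*14849261309 = -39922 - 14849261309 = -14849301231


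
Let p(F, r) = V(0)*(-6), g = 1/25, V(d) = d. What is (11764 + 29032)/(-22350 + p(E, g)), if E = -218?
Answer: -20398/11175 ≈ -1.8253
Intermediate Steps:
g = 1/25 ≈ 0.040000
p(F, r) = 0 (p(F, r) = 0*(-6) = 0)
(11764 + 29032)/(-22350 + p(E, g)) = (11764 + 29032)/(-22350 + 0) = 40796/(-22350) = 40796*(-1/22350) = -20398/11175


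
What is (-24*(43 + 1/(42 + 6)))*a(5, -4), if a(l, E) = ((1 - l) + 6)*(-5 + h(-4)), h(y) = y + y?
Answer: 26845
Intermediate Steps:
h(y) = 2*y
a(l, E) = -91 + 13*l (a(l, E) = ((1 - l) + 6)*(-5 + 2*(-4)) = (7 - l)*(-5 - 8) = (7 - l)*(-13) = -91 + 13*l)
(-24*(43 + 1/(42 + 6)))*a(5, -4) = (-24*(43 + 1/(42 + 6)))*(-91 + 13*5) = (-24*(43 + 1/48))*(-91 + 65) = -24*(43 + 1/48)*(-26) = -24*2065/48*(-26) = -2065/2*(-26) = 26845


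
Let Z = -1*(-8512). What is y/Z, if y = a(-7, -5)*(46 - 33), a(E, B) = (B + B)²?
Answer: 325/2128 ≈ 0.15273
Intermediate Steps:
a(E, B) = 4*B² (a(E, B) = (2*B)² = 4*B²)
Z = 8512
y = 1300 (y = (4*(-5)²)*(46 - 33) = (4*25)*13 = 100*13 = 1300)
y/Z = 1300/8512 = 1300*(1/8512) = 325/2128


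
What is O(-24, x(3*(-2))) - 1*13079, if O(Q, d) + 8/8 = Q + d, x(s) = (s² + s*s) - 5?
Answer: -13037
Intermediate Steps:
x(s) = -5 + 2*s² (x(s) = (s² + s²) - 5 = 2*s² - 5 = -5 + 2*s²)
O(Q, d) = -1 + Q + d (O(Q, d) = -1 + (Q + d) = -1 + Q + d)
O(-24, x(3*(-2))) - 1*13079 = (-1 - 24 + (-5 + 2*(3*(-2))²)) - 1*13079 = (-1 - 24 + (-5 + 2*(-6)²)) - 13079 = (-1 - 24 + (-5 + 2*36)) - 13079 = (-1 - 24 + (-5 + 72)) - 13079 = (-1 - 24 + 67) - 13079 = 42 - 13079 = -13037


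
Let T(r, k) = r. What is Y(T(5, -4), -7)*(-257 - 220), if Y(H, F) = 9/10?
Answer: -4293/10 ≈ -429.30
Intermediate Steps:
Y(H, F) = 9/10 (Y(H, F) = 9*(⅒) = 9/10)
Y(T(5, -4), -7)*(-257 - 220) = 9*(-257 - 220)/10 = (9/10)*(-477) = -4293/10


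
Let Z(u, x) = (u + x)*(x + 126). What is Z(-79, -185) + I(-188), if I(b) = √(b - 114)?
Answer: 15576 + I*√302 ≈ 15576.0 + 17.378*I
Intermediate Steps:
Z(u, x) = (126 + x)*(u + x) (Z(u, x) = (u + x)*(126 + x) = (126 + x)*(u + x))
I(b) = √(-114 + b)
Z(-79, -185) + I(-188) = ((-185)² + 126*(-79) + 126*(-185) - 79*(-185)) + √(-114 - 188) = (34225 - 9954 - 23310 + 14615) + √(-302) = 15576 + I*√302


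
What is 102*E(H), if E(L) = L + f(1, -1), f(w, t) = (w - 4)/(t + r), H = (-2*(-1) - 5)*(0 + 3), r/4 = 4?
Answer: -4692/5 ≈ -938.40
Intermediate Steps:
r = 16 (r = 4*4 = 16)
H = -9 (H = (2 - 5)*3 = -3*3 = -9)
f(w, t) = (-4 + w)/(16 + t) (f(w, t) = (w - 4)/(t + 16) = (-4 + w)/(16 + t))
E(L) = -⅕ + L (E(L) = L + (-4 + 1)/(16 - 1) = L - 3/15 = L + (1/15)*(-3) = L - ⅕ = -⅕ + L)
102*E(H) = 102*(-⅕ - 9) = 102*(-46/5) = -4692/5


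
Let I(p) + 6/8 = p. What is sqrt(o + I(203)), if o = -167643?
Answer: I*sqrt(669763)/2 ≈ 409.2*I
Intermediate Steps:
I(p) = -3/4 + p
sqrt(o + I(203)) = sqrt(-167643 + (-3/4 + 203)) = sqrt(-167643 + 809/4) = sqrt(-669763/4) = I*sqrt(669763)/2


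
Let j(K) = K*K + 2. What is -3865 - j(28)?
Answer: -4651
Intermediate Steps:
j(K) = 2 + K² (j(K) = K² + 2 = 2 + K²)
-3865 - j(28) = -3865 - (2 + 28²) = -3865 - (2 + 784) = -3865 - 1*786 = -3865 - 786 = -4651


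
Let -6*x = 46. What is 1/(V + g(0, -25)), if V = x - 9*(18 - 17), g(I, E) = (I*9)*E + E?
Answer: -3/125 ≈ -0.024000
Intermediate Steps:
x = -23/3 (x = -⅙*46 = -23/3 ≈ -7.6667)
g(I, E) = E + 9*E*I (g(I, E) = (9*I)*E + E = 9*E*I + E = E + 9*E*I)
V = -50/3 (V = -23/3 - 9*(18 - 17) = -23/3 - 9*1 = -23/3 - 9 = -50/3 ≈ -16.667)
1/(V + g(0, -25)) = 1/(-50/3 - 25*(1 + 9*0)) = 1/(-50/3 - 25*(1 + 0)) = 1/(-50/3 - 25*1) = 1/(-50/3 - 25) = 1/(-125/3) = -3/125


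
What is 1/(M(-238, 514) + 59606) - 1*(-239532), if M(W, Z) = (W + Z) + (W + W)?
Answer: 14229637993/59406 ≈ 2.3953e+5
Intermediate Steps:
M(W, Z) = Z + 3*W (M(W, Z) = (W + Z) + 2*W = Z + 3*W)
1/(M(-238, 514) + 59606) - 1*(-239532) = 1/((514 + 3*(-238)) + 59606) - 1*(-239532) = 1/((514 - 714) + 59606) + 239532 = 1/(-200 + 59606) + 239532 = 1/59406 + 239532 = 14229637993/59406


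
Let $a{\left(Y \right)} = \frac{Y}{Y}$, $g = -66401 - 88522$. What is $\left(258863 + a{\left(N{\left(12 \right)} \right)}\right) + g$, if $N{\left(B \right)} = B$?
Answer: $103941$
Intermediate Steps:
$g = -154923$ ($g = -66401 - 88522 = -154923$)
$a{\left(Y \right)} = 1$
$\left(258863 + a{\left(N{\left(12 \right)} \right)}\right) + g = \left(258863 + 1\right) - 154923 = 258864 - 154923 = 103941$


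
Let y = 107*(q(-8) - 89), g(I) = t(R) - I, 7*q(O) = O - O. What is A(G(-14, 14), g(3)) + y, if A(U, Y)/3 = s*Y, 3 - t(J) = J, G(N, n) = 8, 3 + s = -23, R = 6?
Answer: -9055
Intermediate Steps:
s = -26 (s = -3 - 23 = -26)
q(O) = 0 (q(O) = (O - O)/7 = (⅐)*0 = 0)
t(J) = 3 - J
g(I) = -3 - I (g(I) = (3 - 1*6) - I = (3 - 6) - I = -3 - I)
A(U, Y) = -78*Y (A(U, Y) = 3*(-26*Y) = -78*Y)
y = -9523 (y = 107*(0 - 89) = 107*(-89) = -9523)
A(G(-14, 14), g(3)) + y = -78*(-3 - 1*3) - 9523 = -78*(-3 - 3) - 9523 = -78*(-6) - 9523 = 468 - 9523 = -9055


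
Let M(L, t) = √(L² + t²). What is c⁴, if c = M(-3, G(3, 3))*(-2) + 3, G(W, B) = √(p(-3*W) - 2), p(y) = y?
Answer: (3 - 2*I*√2)⁴ ≈ -287.0 - 33.941*I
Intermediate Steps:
G(W, B) = √(-2 - 3*W) (G(W, B) = √(-3*W - 2) = √(-2 - 3*W))
c = 3 - 2*I*√2 (c = √((-3)² + (√(-2 - 3*3))²)*(-2) + 3 = √(9 + (√(-2 - 9))²)*(-2) + 3 = √(9 + (√(-11))²)*(-2) + 3 = √(9 + (I*√11)²)*(-2) + 3 = √(9 - 11)*(-2) + 3 = √(-2)*(-2) + 3 = (I*√2)*(-2) + 3 = -2*I*√2 + 3 = 3 - 2*I*√2 ≈ 3.0 - 2.8284*I)
c⁴ = (3 - 2*I*√2)⁴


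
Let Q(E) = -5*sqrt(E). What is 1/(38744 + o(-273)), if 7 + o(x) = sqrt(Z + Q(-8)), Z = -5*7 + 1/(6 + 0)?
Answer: 6/(232422 + sqrt(6)*sqrt(-209 - 60*I*sqrt(2))) ≈ 2.5814e-5 + 4.0101e-9*I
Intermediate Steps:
Z = -209/6 (Z = -35 + 1/6 = -209/6 ≈ -34.833)
o(x) = -7 + sqrt(-209/6 - 10*I*sqrt(2))
1/(38744 + o(-273)) = 1/(38744 + (-7 + sqrt(-1254 - 360*I*sqrt(2))/6)) = 1/(38737 + sqrt(-1254 - 360*I*sqrt(2))/6)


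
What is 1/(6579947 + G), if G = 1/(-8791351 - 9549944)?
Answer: 18341295/120684749011364 ≈ 1.5198e-7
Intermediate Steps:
G = -1/18341295 (G = 1/(-18341295) = -1/18341295 ≈ -5.4522e-8)
1/(6579947 + G) = 1/(6579947 - 1/18341295) = 1/(120684749011364/18341295) = 18341295/120684749011364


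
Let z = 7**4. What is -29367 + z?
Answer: -26966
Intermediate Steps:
z = 2401
-29367 + z = -29367 + 2401 = -26966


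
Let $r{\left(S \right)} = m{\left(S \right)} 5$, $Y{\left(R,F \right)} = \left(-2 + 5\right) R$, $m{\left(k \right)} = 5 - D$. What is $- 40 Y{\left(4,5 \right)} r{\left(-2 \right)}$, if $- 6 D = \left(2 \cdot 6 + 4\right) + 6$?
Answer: $-20800$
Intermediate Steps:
$D = - \frac{11}{3}$ ($D = - \frac{\left(2 \cdot 6 + 4\right) + 6}{6} = - \frac{\left(12 + 4\right) + 6}{6} = - \frac{16 + 6}{6} = \left(- \frac{1}{6}\right) 22 = - \frac{11}{3} \approx -3.6667$)
$m{\left(k \right)} = \frac{26}{3}$ ($m{\left(k \right)} = 5 - - \frac{11}{3} = 5 + \frac{11}{3} = \frac{26}{3}$)
$Y{\left(R,F \right)} = 3 R$
$r{\left(S \right)} = \frac{130}{3}$ ($r{\left(S \right)} = \frac{26}{3} \cdot 5 = \frac{130}{3}$)
$- 40 Y{\left(4,5 \right)} r{\left(-2 \right)} = - 40 \cdot 3 \cdot 4 \cdot \frac{130}{3} = \left(-40\right) 12 \cdot \frac{130}{3} = \left(-480\right) \frac{130}{3} = -20800$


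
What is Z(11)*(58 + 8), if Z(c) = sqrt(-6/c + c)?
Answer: 6*sqrt(1265) ≈ 213.40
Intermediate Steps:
Z(c) = sqrt(c - 6/c)
Z(11)*(58 + 8) = sqrt(11 - 6/11)*(58 + 8) = sqrt(11 - 6*1/11)*66 = sqrt(11 - 6/11)*66 = sqrt(115/11)*66 = (sqrt(1265)/11)*66 = 6*sqrt(1265)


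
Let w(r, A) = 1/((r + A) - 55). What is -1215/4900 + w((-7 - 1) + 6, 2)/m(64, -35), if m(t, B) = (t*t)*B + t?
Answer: -95757503/386182720 ≈ -0.24796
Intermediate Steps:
w(r, A) = 1/(-55 + A + r) (w(r, A) = 1/((A + r) - 55) = 1/(-55 + A + r))
m(t, B) = t + B*t² (m(t, B) = t²*B + t = B*t² + t = t + B*t²)
-1215/4900 + w((-7 - 1) + 6, 2)/m(64, -35) = -1215/4900 + 1/((-55 + 2 + ((-7 - 1) + 6))*((64*(1 - 35*64)))) = -1215*1/4900 + 1/((-55 + 2 + (-8 + 6))*((64*(1 - 2240)))) = -243/980 + 1/((-55 + 2 - 2)*((64*(-2239)))) = -243/980 + 1/(-55*(-143296)) = -243/980 - 1/55*(-1/143296) = -243/980 + 1/7881280 = -95757503/386182720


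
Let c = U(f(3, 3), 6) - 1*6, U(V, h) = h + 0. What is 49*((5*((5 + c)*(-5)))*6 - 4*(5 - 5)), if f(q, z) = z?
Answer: -36750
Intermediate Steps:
U(V, h) = h
c = 0 (c = 6 - 1*6 = 6 - 6 = 0)
49*((5*((5 + c)*(-5)))*6 - 4*(5 - 5)) = 49*((5*((5 + 0)*(-5)))*6 - 4*(5 - 5)) = 49*((5*(5*(-5)))*6 - 4*0) = 49*((5*(-25))*6 + 0) = 49*(-125*6 + 0) = 49*(-750 + 0) = 49*(-750) = -36750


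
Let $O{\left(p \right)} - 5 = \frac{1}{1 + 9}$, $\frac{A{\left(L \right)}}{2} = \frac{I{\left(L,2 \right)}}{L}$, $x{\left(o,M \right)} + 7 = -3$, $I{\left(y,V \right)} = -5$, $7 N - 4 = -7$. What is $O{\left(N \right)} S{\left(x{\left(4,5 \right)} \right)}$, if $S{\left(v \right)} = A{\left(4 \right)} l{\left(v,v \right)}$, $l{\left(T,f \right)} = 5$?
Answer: $- \frac{255}{4} \approx -63.75$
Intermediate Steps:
$N = - \frac{3}{7}$ ($N = \frac{4}{7} + \frac{1}{7} \left(-7\right) = \frac{4}{7} - 1 = - \frac{3}{7} \approx -0.42857$)
$x{\left(o,M \right)} = -10$ ($x{\left(o,M \right)} = -7 - 3 = -10$)
$A{\left(L \right)} = - \frac{10}{L}$ ($A{\left(L \right)} = 2 \left(- \frac{5}{L}\right) = - \frac{10}{L}$)
$O{\left(p \right)} = \frac{51}{10}$ ($O{\left(p \right)} = 5 + \frac{1}{1 + 9} = 5 + \frac{1}{10} = \frac{51}{10}$)
$S{\left(v \right)} = - \frac{25}{2}$ ($S{\left(v \right)} = - \frac{10}{4} \cdot 5 = \left(-10\right) \frac{1}{4} \cdot 5 = \left(- \frac{5}{2}\right) 5 = - \frac{25}{2}$)
$O{\left(N \right)} S{\left(x{\left(4,5 \right)} \right)} = \frac{51}{10} \left(- \frac{25}{2}\right) = - \frac{255}{4}$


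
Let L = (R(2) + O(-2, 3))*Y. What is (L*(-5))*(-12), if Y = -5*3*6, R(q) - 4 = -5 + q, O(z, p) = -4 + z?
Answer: 27000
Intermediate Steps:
R(q) = -1 + q (R(q) = 4 + (-5 + q) = -1 + q)
Y = -90 (Y = -15*6 = -90)
L = 450 (L = ((-1 + 2) + (-4 - 2))*(-90) = (1 - 6)*(-90) = -5*(-90) = 450)
(L*(-5))*(-12) = (450*(-5))*(-12) = -2250*(-12) = 27000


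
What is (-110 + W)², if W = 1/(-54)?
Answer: 35295481/2916 ≈ 12104.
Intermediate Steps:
W = -1/54 ≈ -0.018519
(-110 + W)² = (-110 - 1/54)² = (-5941/54)² = 35295481/2916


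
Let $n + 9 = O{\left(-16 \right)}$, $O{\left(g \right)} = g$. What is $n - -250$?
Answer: $225$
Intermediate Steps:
$n = -25$ ($n = -9 - 16 = -25$)
$n - -250 = -25 - -250 = -25 + 250 = 225$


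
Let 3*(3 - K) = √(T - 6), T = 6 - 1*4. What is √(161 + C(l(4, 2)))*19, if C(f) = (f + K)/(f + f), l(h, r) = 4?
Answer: 19*√(23310 - 12*I)/12 ≈ 241.74 - 0.062223*I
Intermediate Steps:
T = 2 (T = 6 - 4 = 2)
K = 3 - 2*I/3 (K = 3 - √(2 - 6)/3 = 3 - 2*I/3 ≈ 3.0 - 0.66667*I)
C(f) = (3 + f - 2*I/3)/(2*f) (C(f) = (f + (3 - 2*I/3))/(f + f) = (3 + f - 2*I/3)/((2*f)) = (3 + f - 2*I/3)*(1/(2*f)) = (3 + f - 2*I/3)/(2*f))
√(161 + C(l(4, 2)))*19 = √(161 + (⅙)*(9 - 2*I + 3*4)/4)*19 = √(161 + (⅙)*(¼)*(9 - 2*I + 12))*19 = √(161 + (⅙)*(¼)*(21 - 2*I))*19 = √(161 + (7/8 - I/12))*19 = √(1295/8 - I/12)*19 = 19*√(1295/8 - I/12)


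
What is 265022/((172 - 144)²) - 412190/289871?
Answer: 38249517601/113629432 ≈ 336.62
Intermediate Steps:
265022/((172 - 144)²) - 412190/289871 = 265022/(28²) - 412190*1/289871 = 265022/784 - 412190/289871 = 265022*(1/784) - 412190/289871 = 132511/392 - 412190/289871 = 38249517601/113629432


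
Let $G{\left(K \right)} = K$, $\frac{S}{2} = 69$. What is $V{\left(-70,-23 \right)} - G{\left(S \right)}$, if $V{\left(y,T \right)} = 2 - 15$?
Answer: $-151$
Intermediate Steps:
$S = 138$ ($S = 2 \cdot 69 = 138$)
$V{\left(y,T \right)} = -13$ ($V{\left(y,T \right)} = 2 - 15 = -13$)
$V{\left(-70,-23 \right)} - G{\left(S \right)} = -13 - 138 = -151$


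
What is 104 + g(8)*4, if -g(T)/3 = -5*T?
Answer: 584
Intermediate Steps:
g(T) = 15*T (g(T) = -(-15)*T = 15*T)
104 + g(8)*4 = 104 + (15*8)*4 = 104 + 120*4 = 104 + 480 = 584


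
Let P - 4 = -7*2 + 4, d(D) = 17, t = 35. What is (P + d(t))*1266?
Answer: 13926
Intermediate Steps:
P = -6 (P = 4 + (-7*2 + 4) = 4 + (-14 + 4) = 4 - 10 = -6)
(P + d(t))*1266 = (-6 + 17)*1266 = 11*1266 = 13926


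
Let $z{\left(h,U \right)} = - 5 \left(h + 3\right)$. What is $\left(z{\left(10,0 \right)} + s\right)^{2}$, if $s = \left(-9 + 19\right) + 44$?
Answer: $121$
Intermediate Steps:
$z{\left(h,U \right)} = -15 - 5 h$ ($z{\left(h,U \right)} = - 5 \left(3 + h\right) = -15 - 5 h$)
$s = 54$ ($s = 10 + 44 = 54$)
$\left(z{\left(10,0 \right)} + s\right)^{2} = \left(\left(-15 - 50\right) + 54\right)^{2} = \left(-65 + 54\right)^{2} = \left(-11\right)^{2} = 121$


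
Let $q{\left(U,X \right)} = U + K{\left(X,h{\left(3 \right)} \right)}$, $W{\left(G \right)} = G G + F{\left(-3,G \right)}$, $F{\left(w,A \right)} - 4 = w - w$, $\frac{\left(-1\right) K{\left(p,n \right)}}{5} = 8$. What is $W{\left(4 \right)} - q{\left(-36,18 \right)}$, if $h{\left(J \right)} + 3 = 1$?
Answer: $96$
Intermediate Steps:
$h{\left(J \right)} = -2$ ($h{\left(J \right)} = -3 + 1 = -2$)
$K{\left(p,n \right)} = -40$ ($K{\left(p,n \right)} = \left(-5\right) 8 = -40$)
$F{\left(w,A \right)} = 4$ ($F{\left(w,A \right)} = 4 + \left(w - w\right) = 4 + 0 = 4$)
$W{\left(G \right)} = 4 + G^{2}$ ($W{\left(G \right)} = G G + 4 = G^{2} + 4 = 4 + G^{2}$)
$q{\left(U,X \right)} = -40 + U$ ($q{\left(U,X \right)} = U - 40 = -40 + U$)
$W{\left(4 \right)} - q{\left(-36,18 \right)} = \left(4 + 4^{2}\right) - \left(-40 - 36\right) = \left(4 + 16\right) - -76 = 20 + 76 = 96$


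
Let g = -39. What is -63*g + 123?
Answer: 2580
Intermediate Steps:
-63*g + 123 = -63*(-39) + 123 = 2457 + 123 = 2580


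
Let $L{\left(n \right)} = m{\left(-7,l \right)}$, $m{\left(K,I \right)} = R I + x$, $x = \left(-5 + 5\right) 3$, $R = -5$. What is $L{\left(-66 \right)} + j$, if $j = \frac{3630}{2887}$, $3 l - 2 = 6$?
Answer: $- \frac{104590}{8661} \approx -12.076$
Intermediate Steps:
$l = \frac{8}{3}$ ($l = \frac{2}{3} + \frac{1}{3} \cdot 6 = \frac{2}{3} + 2 = \frac{8}{3} \approx 2.6667$)
$x = 0$ ($x = 0 \cdot 3 = 0$)
$m{\left(K,I \right)} = - 5 I$ ($m{\left(K,I \right)} = - 5 I + 0 = - 5 I$)
$L{\left(n \right)} = - \frac{40}{3}$ ($L{\left(n \right)} = \left(-5\right) \frac{8}{3} = - \frac{40}{3}$)
$j = \frac{3630}{2887}$ ($j = 3630 \cdot \frac{1}{2887} = \frac{3630}{2887} \approx 1.2574$)
$L{\left(-66 \right)} + j = - \frac{40}{3} + \frac{3630}{2887} = - \frac{104590}{8661}$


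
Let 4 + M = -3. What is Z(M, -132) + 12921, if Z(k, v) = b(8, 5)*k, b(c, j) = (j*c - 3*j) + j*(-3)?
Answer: 12851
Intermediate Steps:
M = -7 (M = -4 - 3 = -7)
b(c, j) = -6*j + c*j (b(c, j) = (c*j - 3*j) - 3*j = (-3*j + c*j) - 3*j = -6*j + c*j)
Z(k, v) = 10*k (Z(k, v) = (5*(-6 + 8))*k = (5*2)*k = 10*k)
Z(M, -132) + 12921 = 10*(-7) + 12921 = -70 + 12921 = 12851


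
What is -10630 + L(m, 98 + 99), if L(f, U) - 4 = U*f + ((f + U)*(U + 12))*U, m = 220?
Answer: 17201855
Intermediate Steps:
L(f, U) = 4 + U*f + U*(12 + U)*(U + f) (L(f, U) = 4 + (U*f + ((f + U)*(U + 12))*U) = 4 + (U*f + ((U + f)*(12 + U))*U) = 4 + (U*f + ((12 + U)*(U + f))*U) = 4 + (U*f + U*(12 + U)*(U + f)) = 4 + U*f + U*(12 + U)*(U + f))
-10630 + L(m, 98 + 99) = -10630 + (4 + (98 + 99)³ + 12*(98 + 99)² + 220*(98 + 99)² + 13*(98 + 99)*220) = -10630 + (4 + 197³ + 12*197² + 220*197² + 13*197*220) = -10630 + (4 + 7645373 + 12*38809 + 220*38809 + 563420) = -10630 + (4 + 7645373 + 465708 + 8537980 + 563420) = -10630 + 17212485 = 17201855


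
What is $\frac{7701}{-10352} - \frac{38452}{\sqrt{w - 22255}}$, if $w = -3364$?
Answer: $- \frac{7701}{10352} + \frac{38452 i \sqrt{25619}}{25619} \approx -0.74391 + 240.24 i$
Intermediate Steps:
$\frac{7701}{-10352} - \frac{38452}{\sqrt{w - 22255}} = \frac{7701}{-10352} - \frac{38452}{\sqrt{-3364 - 22255}} = 7701 \left(- \frac{1}{10352}\right) - \frac{38452}{\sqrt{-25619}} = - \frac{7701}{10352} - \frac{38452}{i \sqrt{25619}} = - \frac{7701}{10352} - 38452 \left(- \frac{i \sqrt{25619}}{25619}\right) = - \frac{7701}{10352} + \frac{38452 i \sqrt{25619}}{25619}$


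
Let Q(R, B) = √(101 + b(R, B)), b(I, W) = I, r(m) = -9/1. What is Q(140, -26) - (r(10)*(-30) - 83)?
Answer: -187 + √241 ≈ -171.48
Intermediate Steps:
r(m) = -9 (r(m) = -9*1 = -9)
Q(R, B) = √(101 + R)
Q(140, -26) - (r(10)*(-30) - 83) = √(101 + 140) - (-9*(-30) - 83) = √241 - (270 - 83) = √241 - 1*187 = √241 - 187 = -187 + √241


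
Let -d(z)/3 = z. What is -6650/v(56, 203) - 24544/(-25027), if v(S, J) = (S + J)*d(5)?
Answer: 7479514/2777997 ≈ 2.6924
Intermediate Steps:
d(z) = -3*z
v(S, J) = -15*J - 15*S (v(S, J) = (S + J)*(-3*5) = (J + S)*(-15) = -15*J - 15*S)
-6650/v(56, 203) - 24544/(-25027) = -6650/(-15*203 - 15*56) - 24544/(-25027) = -6650/(-3045 - 840) - 24544*(-1/25027) = -6650/(-3885) + 24544/25027 = -6650*(-1/3885) + 24544/25027 = 190/111 + 24544/25027 = 7479514/2777997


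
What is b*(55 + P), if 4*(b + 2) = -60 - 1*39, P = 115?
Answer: -9095/2 ≈ -4547.5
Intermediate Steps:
b = -107/4 (b = -2 + (-60 - 1*39)/4 = -2 + (-60 - 39)/4 = -2 + (¼)*(-99) = -2 - 99/4 = -107/4 ≈ -26.750)
b*(55 + P) = -107*(55 + 115)/4 = -107/4*170 = -9095/2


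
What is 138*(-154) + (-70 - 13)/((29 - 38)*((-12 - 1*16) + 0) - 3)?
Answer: -63757/3 ≈ -21252.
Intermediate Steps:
138*(-154) + (-70 - 13)/((29 - 38)*((-12 - 1*16) + 0) - 3) = -21252 - 83/(-9*((-12 - 16) + 0) - 3) = -21252 - 83/(-9*(-28 + 0) - 3) = -21252 - 83/(-9*(-28) - 3) = -21252 - 83/(252 - 3) = -21252 - 83/249 = -21252 - 83*1/249 = -21252 - 1/3 = -63757/3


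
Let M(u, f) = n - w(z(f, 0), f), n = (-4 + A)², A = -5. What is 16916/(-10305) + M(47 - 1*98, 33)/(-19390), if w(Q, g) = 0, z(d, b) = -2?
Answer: -65767189/39962790 ≈ -1.6457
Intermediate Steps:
n = 81 (n = (-4 - 5)² = (-9)² = 81)
M(u, f) = 81 (M(u, f) = 81 - 1*0 = 81 + 0 = 81)
16916/(-10305) + M(47 - 1*98, 33)/(-19390) = 16916/(-10305) + 81/(-19390) = 16916*(-1/10305) + 81*(-1/19390) = -16916/10305 - 81/19390 = -65767189/39962790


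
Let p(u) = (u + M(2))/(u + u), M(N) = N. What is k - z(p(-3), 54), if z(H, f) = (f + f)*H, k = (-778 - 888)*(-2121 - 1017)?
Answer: 5227890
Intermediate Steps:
k = 5227908 (k = -1666*(-3138) = 5227908)
p(u) = (2 + u)/(2*u) (p(u) = (u + 2)/(u + u) = (2 + u)/((2*u)) = (2 + u)*(1/(2*u)) = (2 + u)/(2*u))
z(H, f) = 2*H*f (z(H, f) = (2*f)*H = 2*H*f)
k - z(p(-3), 54) = 5227908 - 2*(½)*(2 - 3)/(-3)*54 = 5227908 - 2*(½)*(-⅓)*(-1)*54 = 5227908 - 2*54/6 = 5227908 - 1*18 = 5227908 - 18 = 5227890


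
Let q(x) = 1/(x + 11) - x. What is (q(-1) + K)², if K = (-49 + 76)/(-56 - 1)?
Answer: 14161/36100 ≈ 0.39227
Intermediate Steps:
K = -9/19 (K = 27/(-57) = 27*(-1/57) = -9/19 ≈ -0.47368)
q(x) = 1/(11 + x) - x
(q(-1) + K)² = ((1 - 1*(-1)² - 11*(-1))/(11 - 1) - 9/19)² = ((1 - 1*1 + 11)/10 - 9/19)² = ((1 - 1 + 11)/10 - 9/19)² = ((⅒)*11 - 9/19)² = (11/10 - 9/19)² = (119/190)² = 14161/36100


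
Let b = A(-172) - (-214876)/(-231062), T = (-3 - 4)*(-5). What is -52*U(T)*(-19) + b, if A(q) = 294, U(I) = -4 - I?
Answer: -4417781816/115531 ≈ -38239.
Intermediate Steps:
T = 35 (T = -7*(-5) = 35)
b = 33858676/115531 (b = 294 - (-214876)/(-231062) = 294 - (-214876)*(-1)/231062 = 294 - 1*107438/115531 = 294 - 107438/115531 = 33858676/115531 ≈ 293.07)
-52*U(T)*(-19) + b = -52*(-4 - 1*35)*(-19) + 33858676/115531 = -52*(-4 - 35)*(-19) + 33858676/115531 = -52*(-39)*(-19) + 33858676/115531 = 2028*(-19) + 33858676/115531 = -38532 + 33858676/115531 = -4417781816/115531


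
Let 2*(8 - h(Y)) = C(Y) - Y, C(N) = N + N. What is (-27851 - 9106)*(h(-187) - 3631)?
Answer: 260879463/2 ≈ 1.3044e+8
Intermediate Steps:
C(N) = 2*N
h(Y) = 8 - Y/2 (h(Y) = 8 - (2*Y - Y)/2 = 8 - Y/2)
(-27851 - 9106)*(h(-187) - 3631) = (-27851 - 9106)*((8 - ½*(-187)) - 3631) = -36957*((8 + 187/2) - 3631) = -36957*(203/2 - 3631) = -36957*(-7059/2) = 260879463/2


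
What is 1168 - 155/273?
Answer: 318709/273 ≈ 1167.4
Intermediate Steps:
1168 - 155/273 = 318709/273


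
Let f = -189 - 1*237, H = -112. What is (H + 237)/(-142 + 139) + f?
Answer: -1403/3 ≈ -467.67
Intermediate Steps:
f = -426 (f = -189 - 237 = -426)
(H + 237)/(-142 + 139) + f = (-112 + 237)/(-142 + 139) - 426 = 125/(-3) - 426 = 125*(-1/3) - 426 = -125/3 - 426 = -1403/3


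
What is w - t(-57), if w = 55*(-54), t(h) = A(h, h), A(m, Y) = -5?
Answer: -2965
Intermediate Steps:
t(h) = -5
w = -2970
w - t(-57) = -2970 - 1*(-5) = -2970 + 5 = -2965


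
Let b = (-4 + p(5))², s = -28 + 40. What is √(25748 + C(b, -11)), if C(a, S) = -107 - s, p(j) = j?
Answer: √25629 ≈ 160.09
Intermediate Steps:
s = 12
b = 1 (b = (-4 + 5)² = 1² = 1)
C(a, S) = -119 (C(a, S) = -107 - 1*12 = -107 - 12 = -119)
√(25748 + C(b, -11)) = √(25748 - 119) = √25629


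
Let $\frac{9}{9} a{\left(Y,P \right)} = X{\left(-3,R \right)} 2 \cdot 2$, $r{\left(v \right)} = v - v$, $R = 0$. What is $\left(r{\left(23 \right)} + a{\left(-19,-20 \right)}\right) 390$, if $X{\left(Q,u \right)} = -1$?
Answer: $-1560$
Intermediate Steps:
$r{\left(v \right)} = 0$
$a{\left(Y,P \right)} = -4$ ($a{\left(Y,P \right)} = \left(-1\right) 2 \cdot 2 = \left(-2\right) 2 = -4$)
$\left(r{\left(23 \right)} + a{\left(-19,-20 \right)}\right) 390 = \left(0 - 4\right) 390 = \left(-4\right) 390 = -1560$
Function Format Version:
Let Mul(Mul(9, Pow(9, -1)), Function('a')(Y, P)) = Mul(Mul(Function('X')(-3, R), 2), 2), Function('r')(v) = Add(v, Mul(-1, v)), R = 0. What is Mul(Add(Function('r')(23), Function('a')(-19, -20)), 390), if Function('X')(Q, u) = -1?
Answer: -1560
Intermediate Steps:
Function('r')(v) = 0
Function('a')(Y, P) = -4 (Function('a')(Y, P) = Mul(Mul(-1, 2), 2) = Mul(-2, 2) = -4)
Mul(Add(Function('r')(23), Function('a')(-19, -20)), 390) = Mul(Add(0, -4), 390) = Mul(-4, 390) = -1560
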